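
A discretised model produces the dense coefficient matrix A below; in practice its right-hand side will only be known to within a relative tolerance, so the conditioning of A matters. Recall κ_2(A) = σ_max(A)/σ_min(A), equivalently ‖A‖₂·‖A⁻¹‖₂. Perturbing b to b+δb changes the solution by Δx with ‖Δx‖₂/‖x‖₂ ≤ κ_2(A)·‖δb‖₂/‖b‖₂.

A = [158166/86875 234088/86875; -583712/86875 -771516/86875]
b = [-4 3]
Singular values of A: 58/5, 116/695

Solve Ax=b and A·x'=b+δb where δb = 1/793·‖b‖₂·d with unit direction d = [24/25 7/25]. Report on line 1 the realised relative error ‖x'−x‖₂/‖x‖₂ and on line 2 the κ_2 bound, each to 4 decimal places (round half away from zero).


0.0021
0.0876

from the listed singular values, σ₁ = 58/5, σ_n = 116/695
condition number: (58/5) ÷ (116/695) = 69.5000
perturbation bound = 69.5000·1/793 = 0.0876
solve Ax = b  →  x = [14.1724 -11.0603]
‖b‖ = 5.0000, ‖x‖ = 17.9774
re-solving with b+δb shifts x by Δx of norm 0.0378
dividing the unrounded norms, ‖Δx‖/‖x‖ = 0.0021
tightness: 0.0021 against a bound of 0.0876 (unrounded ratio ≈ 0.0240)


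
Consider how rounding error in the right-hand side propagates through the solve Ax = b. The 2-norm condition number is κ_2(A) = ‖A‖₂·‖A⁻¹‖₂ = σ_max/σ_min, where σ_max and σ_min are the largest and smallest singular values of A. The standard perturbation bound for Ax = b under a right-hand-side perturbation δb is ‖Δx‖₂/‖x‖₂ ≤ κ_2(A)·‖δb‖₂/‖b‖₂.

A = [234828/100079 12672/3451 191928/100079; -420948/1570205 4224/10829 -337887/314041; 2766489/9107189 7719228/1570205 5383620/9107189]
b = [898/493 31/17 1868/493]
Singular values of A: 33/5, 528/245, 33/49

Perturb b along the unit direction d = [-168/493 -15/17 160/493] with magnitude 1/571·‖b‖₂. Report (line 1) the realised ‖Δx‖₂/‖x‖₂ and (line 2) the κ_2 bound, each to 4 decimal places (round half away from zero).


0.0064
0.0172

from the listed singular values, σ₁ = 33/5, σ_n = 33/49
condition number: (33/5) ÷ (33/49) = 9.8000
κ_2(A)·‖δb‖/‖b‖ = 0.0172
solve Ax = b  →  x = [0.5725 0.9164 -1.5053]
2-norm of b is 4.5826; of x, 1.8529
with δb = [-0.0027 -0.0071 0.0026], A·Δx = δb → ‖Δx‖ = 0.0119
realised ‖Δx‖/‖x‖ = 0.0064
so the bound overstates the realised error by a factor of ≈ 2.6687 (computed from the unrounded values)


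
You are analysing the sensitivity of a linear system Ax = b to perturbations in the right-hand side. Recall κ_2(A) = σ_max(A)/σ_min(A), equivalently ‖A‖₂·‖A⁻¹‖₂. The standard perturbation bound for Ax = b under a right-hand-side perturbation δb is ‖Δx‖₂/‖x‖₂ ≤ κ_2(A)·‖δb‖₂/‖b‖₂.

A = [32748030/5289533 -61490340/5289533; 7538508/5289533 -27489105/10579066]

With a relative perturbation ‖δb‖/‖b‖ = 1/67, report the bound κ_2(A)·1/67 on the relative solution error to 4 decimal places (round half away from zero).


form AᵀA = [671780233044/16644354169 -1259548434270/16644354169; -1259548434270/16644354169 9446697529425/66577416676] with trace 41985531009/230371684 and determinant 13286025/57592921
λ_max, λ_min = (41985531009/230371684 ± √1762735842524453900481/53071112788995856)/2 = 729/4, 72900/57592921
σ_max=√(729/4)=(27/2), σ_min=√(72900/57592921)=(270/7589) → κ = 379.4500
κ_2(A)·‖δb‖/‖b‖ = 5.6634

5.6634


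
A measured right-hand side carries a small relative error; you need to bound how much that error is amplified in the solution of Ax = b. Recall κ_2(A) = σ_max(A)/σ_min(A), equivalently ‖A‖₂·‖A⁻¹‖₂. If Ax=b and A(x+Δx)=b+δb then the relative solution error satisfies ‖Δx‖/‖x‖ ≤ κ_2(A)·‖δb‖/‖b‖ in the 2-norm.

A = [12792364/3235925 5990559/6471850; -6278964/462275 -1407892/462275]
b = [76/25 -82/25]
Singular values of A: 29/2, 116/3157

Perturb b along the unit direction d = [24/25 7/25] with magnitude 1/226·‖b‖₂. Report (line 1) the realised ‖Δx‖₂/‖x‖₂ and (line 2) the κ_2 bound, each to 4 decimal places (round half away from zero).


0.0099
1.7461

from the listed singular values, σ₁ = 29/2, σ_n = 116/3157
condition number: (29/2) ÷ (116/3157) = 394.6250
bound on ‖Δx‖/‖x‖: κ·ε = 394.6250·1/226 = 1.7461
solve Ax = b  →  x = [-11.6791 53.1640]
‖b‖ = 4.4721, ‖x‖ = 54.4317
with δb = [0.0190 0.0055], A·Δx = δb → ‖Δx‖ = 0.5385
realised ‖Δx‖/‖x‖ = 0.0099
tightness: 0.0099 against a bound of 1.7461 (unrounded ratio ≈ 0.0057)


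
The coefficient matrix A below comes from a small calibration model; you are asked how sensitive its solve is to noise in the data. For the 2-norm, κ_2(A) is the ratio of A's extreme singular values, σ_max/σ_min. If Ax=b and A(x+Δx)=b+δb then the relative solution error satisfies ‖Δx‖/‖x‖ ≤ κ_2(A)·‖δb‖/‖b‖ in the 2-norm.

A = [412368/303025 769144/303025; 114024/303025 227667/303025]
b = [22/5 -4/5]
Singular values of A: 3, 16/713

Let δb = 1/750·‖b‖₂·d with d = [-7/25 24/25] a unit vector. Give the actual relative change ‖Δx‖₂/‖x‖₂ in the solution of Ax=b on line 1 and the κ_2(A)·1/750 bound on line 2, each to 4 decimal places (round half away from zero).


0.0030
0.1783

from the listed singular values, σ₁ = 3, σ_n = 16/713
condition number: 3 ÷ (16/713) = 133.6875
perturbation bound = 133.6875·1/750 = 0.1783
solve Ax = b  →  x = [79.2672 -40.7647]
‖b‖ = 4.4721, ‖x‖ = 89.1350
Δx = A⁻¹·δb where δb = 1/750·4.4721·d; ‖Δx‖ = 0.2657
relative error = 0.0030
tightness: 0.0030 against a bound of 0.1783 (unrounded ratio ≈ 0.0167)


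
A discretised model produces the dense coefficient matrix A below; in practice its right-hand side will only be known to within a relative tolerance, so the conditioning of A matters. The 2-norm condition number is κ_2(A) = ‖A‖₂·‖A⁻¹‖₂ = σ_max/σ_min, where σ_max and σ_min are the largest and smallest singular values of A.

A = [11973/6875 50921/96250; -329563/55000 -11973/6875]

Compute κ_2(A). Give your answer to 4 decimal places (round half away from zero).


AᵀA = [188458153/4840000 48095541/4235000; 48095541/4235000 49104133/14822500]; tr = 16032185/379456, det = 28561/1517824
λ_max, λ_min = (16032185/379456 ± √257020118231409/143986855936)/2 = 169/4, 169/379456
κ = σ_max/σ_min = (13/2)/(13/616) = 308.0000

308.0000


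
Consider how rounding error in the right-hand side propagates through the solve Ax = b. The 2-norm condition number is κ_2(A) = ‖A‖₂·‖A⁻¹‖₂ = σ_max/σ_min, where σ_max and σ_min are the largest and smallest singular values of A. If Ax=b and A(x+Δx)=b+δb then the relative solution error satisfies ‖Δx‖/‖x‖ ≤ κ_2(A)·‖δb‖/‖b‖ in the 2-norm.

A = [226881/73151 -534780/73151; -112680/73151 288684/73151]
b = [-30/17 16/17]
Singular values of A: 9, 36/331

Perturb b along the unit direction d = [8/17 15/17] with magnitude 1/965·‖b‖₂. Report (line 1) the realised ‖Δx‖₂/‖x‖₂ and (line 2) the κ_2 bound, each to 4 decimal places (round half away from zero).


largest singular value 9, smallest 36/331
κ_2(A) = 9 / (36/331) = 82.7500
κ_2(A)·‖δb‖/‖b‖ = 0.0858
solve Ax = b  →  x = [-0.0855 0.2051]
‖b‖₂ = 2.0000 and ‖x‖₂ = 0.2222
with δb = [0.0010 0.0018], A·Δx = δb → ‖Δx‖ = 0.0191
dividing the unrounded norms, ‖Δx‖/‖x‖ = 0.0858
tightness: 0.0858 against a bound of 0.0858; the bound is attained (ratio 1)

0.0858
0.0858


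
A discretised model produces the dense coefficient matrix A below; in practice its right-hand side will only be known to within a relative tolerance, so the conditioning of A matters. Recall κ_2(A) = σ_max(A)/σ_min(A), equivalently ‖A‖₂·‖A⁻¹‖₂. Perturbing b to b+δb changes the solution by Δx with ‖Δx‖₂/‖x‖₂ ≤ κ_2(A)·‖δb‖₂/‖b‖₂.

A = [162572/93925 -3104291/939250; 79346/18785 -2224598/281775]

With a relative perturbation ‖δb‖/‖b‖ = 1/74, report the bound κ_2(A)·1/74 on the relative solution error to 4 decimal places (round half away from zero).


form AᵀA = [1087718036/52200625 -30590710162/783009375; -30590710162/783009375 3441498400441/46980562500] with trace 15295656169/162562500 and determinant 88529281/1016015625
solving λ² − 15295656169/162562500·λ + 88529281/1016015625 = 0 gives λ = 9409/100, 37636/40640625
κ_2(A) = √(λ_max/λ_min) = √((9409/100) / (37636/40640625)) = 318.7500
worst-case relative error ≤ 318.7500 × 1/74 = 4.3074

4.3074


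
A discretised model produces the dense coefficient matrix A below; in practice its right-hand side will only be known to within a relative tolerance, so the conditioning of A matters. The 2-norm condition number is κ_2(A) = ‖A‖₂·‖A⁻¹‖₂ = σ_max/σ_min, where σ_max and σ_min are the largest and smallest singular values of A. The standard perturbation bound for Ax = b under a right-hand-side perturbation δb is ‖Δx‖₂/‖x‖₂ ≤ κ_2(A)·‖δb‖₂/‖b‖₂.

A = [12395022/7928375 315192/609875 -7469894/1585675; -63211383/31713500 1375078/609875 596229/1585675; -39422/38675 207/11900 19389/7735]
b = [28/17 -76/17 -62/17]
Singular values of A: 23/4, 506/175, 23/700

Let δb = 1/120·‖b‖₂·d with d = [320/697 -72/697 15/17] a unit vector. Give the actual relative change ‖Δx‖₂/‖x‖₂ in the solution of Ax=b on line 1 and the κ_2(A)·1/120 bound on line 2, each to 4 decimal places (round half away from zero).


σ_max = 23/4, σ_min = 23/700
κ = σ_max/σ_min = (23/4)/(23/700) = 175.0000
bound on ‖Δx‖/‖x‖: κ·ε = 175.0000·1/120 = 1.4583
solve Ax = b  →  x = [-43.9161 -37.6285 -19.0520]
2-norm of b is 6.0000; of x, 60.8893
re-solving with b+δb shifts x by Δx of norm 1.5217
realised ‖Δx‖/‖x‖ = 0.0250
realised/bound (from unrounded values) ≈ 0.0171

0.0250
1.4583


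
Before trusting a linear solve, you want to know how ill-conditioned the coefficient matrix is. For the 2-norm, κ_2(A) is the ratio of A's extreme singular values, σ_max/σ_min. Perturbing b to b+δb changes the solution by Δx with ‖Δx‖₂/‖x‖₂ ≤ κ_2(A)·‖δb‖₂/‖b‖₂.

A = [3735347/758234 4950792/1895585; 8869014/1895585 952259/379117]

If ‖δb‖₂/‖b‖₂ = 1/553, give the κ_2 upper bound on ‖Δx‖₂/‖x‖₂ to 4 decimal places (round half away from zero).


0.6953

M = AᵀA = [788891875849/17090332900 21036933918/854516645; 21036933918/854516645 56100203929/4272583225]. tr(M)=701240617/11827220, det(M)=35153041/1478402500
eigenvalues of AᵀA: λ = (tr ± √(tr²−4·det))/2 = 5929/100, 5929/14784025
σ_max=√(5929/100)=(77/10), σ_min=√(5929/14784025)=(77/3845) → κ = 384.5000
worst-case relative error ≤ 384.5000 × 1/553 = 0.6953


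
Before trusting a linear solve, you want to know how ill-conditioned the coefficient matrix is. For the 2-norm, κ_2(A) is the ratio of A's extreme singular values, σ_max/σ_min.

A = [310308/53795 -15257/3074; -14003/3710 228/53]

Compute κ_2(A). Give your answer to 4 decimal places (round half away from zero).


14.8400

M = AᵀA = [22002834841/463024324 -741941640/16536583; -741941640/16536583 407650225/9449476]. tr(M)=24957013/275282, det(M)=81450625/2202256
solving λ² − 24957013/275282·λ + 81450625/2202256 = 0 gives λ = 361/4, 225625/550564
κ_2(A) = √(λ_max/λ_min) = √((361/4) / (225625/550564)) = 14.8400


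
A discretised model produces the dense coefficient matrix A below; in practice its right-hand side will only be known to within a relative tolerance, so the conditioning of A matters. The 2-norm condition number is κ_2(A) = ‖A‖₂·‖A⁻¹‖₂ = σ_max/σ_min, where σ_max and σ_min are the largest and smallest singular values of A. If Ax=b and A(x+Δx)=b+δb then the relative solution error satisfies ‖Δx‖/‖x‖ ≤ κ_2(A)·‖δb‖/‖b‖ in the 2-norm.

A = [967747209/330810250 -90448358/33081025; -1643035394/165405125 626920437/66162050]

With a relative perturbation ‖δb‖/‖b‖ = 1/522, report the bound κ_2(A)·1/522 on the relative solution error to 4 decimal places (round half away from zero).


0.6993

form AᵀA = [18775673414838769/175096674408100 -894066890580864/8754833720405; -894066890580864/8754833720405 681204569900569/7003866976324] with trace 21287626434217/104100282050 and determinant 10454040025/33312090256
eigenvalues of AᵀA: λ = (tr ± √(tr²−4·det))/2 = 20449/100, 12780625/8328022564
κ = σ_max/σ_min = (143/10)/(3575/91258) = 365.0320
perturbation bound = 365.0320·1/522 = 0.6993


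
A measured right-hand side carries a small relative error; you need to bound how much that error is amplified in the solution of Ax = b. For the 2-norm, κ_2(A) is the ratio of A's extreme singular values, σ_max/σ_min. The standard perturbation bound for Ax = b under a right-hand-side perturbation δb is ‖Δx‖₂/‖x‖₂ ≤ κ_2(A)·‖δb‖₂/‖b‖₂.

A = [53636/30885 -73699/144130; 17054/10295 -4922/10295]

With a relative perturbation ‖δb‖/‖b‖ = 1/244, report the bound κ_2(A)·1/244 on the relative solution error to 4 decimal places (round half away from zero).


form AᵀA = [1306628/226845 -889226/529305; -889226/529305 2420893/4940180] with trace 55577425/8892324 and determinant 625/2223081
char-poly roots: 25/4 and 100/2223081
κ_2(A) = √(λ_max/λ_min) = √((25/4) / (100/2223081)) = 372.7500
κ_2(A)·‖δb‖/‖b‖ = 1.5277

1.5277


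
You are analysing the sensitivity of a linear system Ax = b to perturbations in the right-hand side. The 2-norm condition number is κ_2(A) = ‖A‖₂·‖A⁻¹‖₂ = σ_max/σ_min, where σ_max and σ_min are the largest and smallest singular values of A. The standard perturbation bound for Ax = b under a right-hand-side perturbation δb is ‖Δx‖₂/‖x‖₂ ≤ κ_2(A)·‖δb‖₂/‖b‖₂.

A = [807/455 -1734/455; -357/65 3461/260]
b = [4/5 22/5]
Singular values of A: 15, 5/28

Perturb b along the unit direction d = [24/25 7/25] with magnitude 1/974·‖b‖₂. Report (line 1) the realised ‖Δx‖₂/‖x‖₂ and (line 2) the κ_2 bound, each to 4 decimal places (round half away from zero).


0.0023
0.0862

largest singular value 15, smallest 5/28
κ_2(A) = 15 / (5/28) = 84.0000
bound on ‖Δx‖/‖x‖: κ·ε = 84.0000·1/974 = 0.0862
solve Ax = b  →  x = [10.2359 4.5538]
2-norm of b is 4.4721; of x, 11.2032
re-solving with b+δb shifts x by Δx of norm 0.0257
dividing the unrounded norms, ‖Δx‖/‖x‖ = 0.0023
so the bound overstates the realised error by a factor of ≈ 37.5766 (computed from the unrounded values)


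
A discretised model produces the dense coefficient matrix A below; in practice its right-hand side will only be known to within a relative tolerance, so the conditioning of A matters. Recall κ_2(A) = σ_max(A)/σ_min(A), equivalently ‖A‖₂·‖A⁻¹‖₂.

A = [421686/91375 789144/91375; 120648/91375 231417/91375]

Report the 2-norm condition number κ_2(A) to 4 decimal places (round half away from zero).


365.5000

M = AᵀA = [307800036/13359025 115421112/2671805; 115421112/2671805 1082083329/13359025]. tr(M)=961857/9245, det(M)=93636/1155625
solving λ² − 961857/9245·λ + 93636/1155625 = 0 gives λ = 2601/25, 36/46225
σ_max=√(2601/25)=(51/5), σ_min=√(36/46225)=(6/215) → κ = 365.5000


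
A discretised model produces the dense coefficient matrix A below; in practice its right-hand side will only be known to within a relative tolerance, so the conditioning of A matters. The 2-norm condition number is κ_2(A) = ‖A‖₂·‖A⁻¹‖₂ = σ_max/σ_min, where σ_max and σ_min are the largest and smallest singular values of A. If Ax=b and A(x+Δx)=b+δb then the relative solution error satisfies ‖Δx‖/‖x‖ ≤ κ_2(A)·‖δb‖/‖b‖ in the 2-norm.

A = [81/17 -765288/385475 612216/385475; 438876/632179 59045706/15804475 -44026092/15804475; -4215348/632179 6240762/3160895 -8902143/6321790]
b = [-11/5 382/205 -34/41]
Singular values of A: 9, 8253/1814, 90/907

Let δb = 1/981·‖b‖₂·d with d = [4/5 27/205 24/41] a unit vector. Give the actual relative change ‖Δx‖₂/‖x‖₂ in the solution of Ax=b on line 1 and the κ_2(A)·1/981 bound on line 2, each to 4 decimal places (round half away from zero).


0.0015
0.0925

σ_max = 9, σ_min = 90/907
κ_2(A) = 9 / (90/907) = 90.7000
κ_2(A)·‖δb‖/‖b‖ = 0.0925
solve Ax = b  →  x = [0.1088 -11.7412 -16.3885]
‖b‖₂ = 3.0000 and ‖x‖₂ = 20.1607
Δx = A⁻¹·δb where δb = 1/981·3.0000·d; ‖Δx‖ = 0.0308
relative error = 0.0015
tightness: 0.0015 against a bound of 0.0925 (unrounded ratio ≈ 0.0165)


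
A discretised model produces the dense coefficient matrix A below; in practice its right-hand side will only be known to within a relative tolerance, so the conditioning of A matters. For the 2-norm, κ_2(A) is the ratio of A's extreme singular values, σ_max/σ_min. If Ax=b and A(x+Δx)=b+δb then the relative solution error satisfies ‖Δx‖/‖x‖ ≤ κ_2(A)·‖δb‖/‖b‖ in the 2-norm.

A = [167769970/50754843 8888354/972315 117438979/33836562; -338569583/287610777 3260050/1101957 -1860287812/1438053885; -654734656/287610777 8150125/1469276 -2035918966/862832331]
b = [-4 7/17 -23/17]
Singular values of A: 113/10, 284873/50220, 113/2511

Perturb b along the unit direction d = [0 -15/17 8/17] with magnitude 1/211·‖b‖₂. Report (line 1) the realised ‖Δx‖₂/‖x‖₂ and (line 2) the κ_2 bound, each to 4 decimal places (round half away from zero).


0.0201
1.1900

from the listed singular values, σ₁ = 113/10, σ_n = 113/2511
condition number: (113/10) ÷ (113/2511) = 251.1000
κ_2(A)·‖δb‖/‖b‖ = 1.1900
solve Ax = b  →  x = [15.9190 -0.3067 -15.5058]
2-norm of b is 4.2426; of x, 22.2248
δb = ε·‖b‖·d = [0.0000 -0.0177 0.0095]; solving A·Δx = δb gives ‖Δx‖ = 0.4468
relative error = 0.0201
realised/bound (from unrounded values) ≈ 0.0169


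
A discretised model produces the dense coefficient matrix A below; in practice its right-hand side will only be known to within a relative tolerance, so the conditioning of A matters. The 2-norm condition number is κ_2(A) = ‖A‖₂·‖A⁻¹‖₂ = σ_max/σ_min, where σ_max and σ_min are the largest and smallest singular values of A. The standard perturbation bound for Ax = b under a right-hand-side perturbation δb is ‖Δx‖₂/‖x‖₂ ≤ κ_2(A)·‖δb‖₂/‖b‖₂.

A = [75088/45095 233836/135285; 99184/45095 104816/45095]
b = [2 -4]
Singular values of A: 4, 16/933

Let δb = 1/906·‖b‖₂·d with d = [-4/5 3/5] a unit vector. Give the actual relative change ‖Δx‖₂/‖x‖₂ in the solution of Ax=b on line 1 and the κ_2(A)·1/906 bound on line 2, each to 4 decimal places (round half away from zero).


0.0012
0.2575

σ_max = 4, σ_min = 16/933
condition number: 4 ÷ (16/933) = 233.2500
κ_2(A)·‖δb‖/‖b‖ = 0.2575
solve Ax = b  →  x = [168.5603 -161.2241]
‖b‖₂ = 4.4721 and ‖x‖₂ = 233.2505
δb = ε·‖b‖·d = [-0.0039 0.0030]; solving A·Δx = δb gives ‖Δx‖ = 0.2878
dividing the unrounded norms, ‖Δx‖/‖x‖ = 0.0012
tightness: 0.0012 against a bound of 0.2575 (unrounded ratio ≈ 0.0048)


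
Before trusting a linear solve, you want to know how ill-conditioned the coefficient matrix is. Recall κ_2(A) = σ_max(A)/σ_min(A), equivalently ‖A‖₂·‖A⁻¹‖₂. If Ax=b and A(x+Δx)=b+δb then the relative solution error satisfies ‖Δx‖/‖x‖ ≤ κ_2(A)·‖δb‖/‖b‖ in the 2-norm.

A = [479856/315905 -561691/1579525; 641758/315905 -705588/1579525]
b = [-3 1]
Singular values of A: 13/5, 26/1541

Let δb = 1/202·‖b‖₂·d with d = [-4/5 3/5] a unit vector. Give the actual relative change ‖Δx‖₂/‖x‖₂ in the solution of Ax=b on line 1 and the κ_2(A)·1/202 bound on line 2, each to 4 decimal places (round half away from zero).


0.0052
0.7629

largest singular value 13/5, smallest 26/1541
κ = σ_max/σ_min = (13/5)/(26/1541) = 154.1000
worst-case relative error ≤ 154.1000 × 1/202 = 0.7629
solve Ax = b  →  x = [38.6557 173.5553]
2-norm of b is 3.1623; of x, 177.8081
with δb = [-0.0125 0.0094], A·Δx = δb → ‖Δx‖ = 0.9279
dividing the unrounded norms, ‖Δx‖/‖x‖ = 0.0052
tightness: 0.0052 against a bound of 0.7629 (unrounded ratio ≈ 0.0068)


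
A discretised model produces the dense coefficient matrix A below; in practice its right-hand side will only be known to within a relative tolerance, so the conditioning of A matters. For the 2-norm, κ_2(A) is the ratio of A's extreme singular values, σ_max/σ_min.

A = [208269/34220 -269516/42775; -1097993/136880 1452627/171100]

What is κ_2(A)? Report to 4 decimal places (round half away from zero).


188.8000

form AᵀA = [75984169993/749445376 -99723340899/936806720; -99723340899/936806720 130893887569/1171008400] with trace 4748996969/22278400 and determinant 28398241/22278400
char-poly roots: 5329/25 and 5329/891136
κ_2(A) = √(λ_max/λ_min) = √((5329/25) / (5329/891136)) = 188.8000


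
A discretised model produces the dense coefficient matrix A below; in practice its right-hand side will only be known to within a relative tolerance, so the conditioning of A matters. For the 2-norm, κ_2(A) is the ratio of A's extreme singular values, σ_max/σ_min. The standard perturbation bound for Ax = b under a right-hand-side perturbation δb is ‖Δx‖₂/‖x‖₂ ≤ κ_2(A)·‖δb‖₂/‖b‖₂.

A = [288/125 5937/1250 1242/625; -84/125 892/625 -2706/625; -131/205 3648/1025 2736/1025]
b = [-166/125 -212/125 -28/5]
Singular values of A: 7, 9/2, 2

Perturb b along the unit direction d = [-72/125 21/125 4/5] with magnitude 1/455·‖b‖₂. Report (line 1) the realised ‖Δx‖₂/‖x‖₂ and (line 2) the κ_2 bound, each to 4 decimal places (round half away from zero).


0.0031
0.0077

from the listed singular values, σ₁ = 7, σ_n = 2
condition number: 7 ÷ 2 = 3.5000
perturbation bound = 3.5000·1/455 = 0.0077
solve Ax = b  →  x = [1.8258 -1.0639 -0.2424]
‖b‖₂ = 6.0000 and ‖x‖₂ = 2.1270
with δb = [-0.0076 0.0022 0.0105], A·Δx = δb → ‖Δx‖ = 0.0066
relative error = 0.0031
realised/bound (from unrounded values) ≈ 0.4030


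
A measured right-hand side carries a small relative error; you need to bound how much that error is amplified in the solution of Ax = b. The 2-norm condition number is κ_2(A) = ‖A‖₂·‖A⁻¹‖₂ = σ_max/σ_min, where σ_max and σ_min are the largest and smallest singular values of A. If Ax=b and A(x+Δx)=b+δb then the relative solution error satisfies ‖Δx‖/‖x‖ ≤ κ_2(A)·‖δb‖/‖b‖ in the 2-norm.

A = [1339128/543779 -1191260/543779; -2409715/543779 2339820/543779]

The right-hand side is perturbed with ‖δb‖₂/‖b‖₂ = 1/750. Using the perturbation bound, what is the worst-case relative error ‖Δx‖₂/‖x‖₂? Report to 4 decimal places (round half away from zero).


0.0735

M = AᵀA = [26297543881/1023168169 -25029581220/1023168169; -25029581220/1023168169 23854180000/1023168169]. tr(M)=59633441/1216609, det(M)=960400/1216609
solving λ² − 59633441/1216609·λ + 960400/1216609 = 0 gives λ = 49, 19600/1216609
σ_max=√49=7, σ_min=√(19600/1216609)=(140/1103) → κ = 55.1500
bound on ‖Δx‖/‖x‖: κ·ε = 55.1500·1/750 = 0.0735


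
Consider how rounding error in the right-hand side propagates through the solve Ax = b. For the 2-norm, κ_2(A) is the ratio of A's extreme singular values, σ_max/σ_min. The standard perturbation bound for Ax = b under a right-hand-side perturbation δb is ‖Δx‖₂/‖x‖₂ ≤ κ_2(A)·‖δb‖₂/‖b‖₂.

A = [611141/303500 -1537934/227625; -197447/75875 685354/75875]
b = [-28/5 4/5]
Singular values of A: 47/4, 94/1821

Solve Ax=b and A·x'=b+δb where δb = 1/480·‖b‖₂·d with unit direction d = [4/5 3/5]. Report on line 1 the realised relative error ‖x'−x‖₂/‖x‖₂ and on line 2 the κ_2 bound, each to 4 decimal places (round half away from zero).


largest singular value 47/4, smallest 94/1821
κ = σ_max/σ_min = (47/4)/(94/1821) = 227.6250
perturbation bound = 227.6250·1/480 = 0.4742
solve Ax = b  →  x = [-74.4851 -21.3702]
‖b‖ = 5.6569, ‖x‖ = 77.4901
δb = ε·‖b‖·d = [0.0094 0.0071]; solving A·Δx = δb gives ‖Δx‖ = 0.2283
realised ‖Δx‖/‖x‖ = 0.0029
tightness: 0.0029 against a bound of 0.4742 (unrounded ratio ≈ 0.0062)

0.0029
0.4742


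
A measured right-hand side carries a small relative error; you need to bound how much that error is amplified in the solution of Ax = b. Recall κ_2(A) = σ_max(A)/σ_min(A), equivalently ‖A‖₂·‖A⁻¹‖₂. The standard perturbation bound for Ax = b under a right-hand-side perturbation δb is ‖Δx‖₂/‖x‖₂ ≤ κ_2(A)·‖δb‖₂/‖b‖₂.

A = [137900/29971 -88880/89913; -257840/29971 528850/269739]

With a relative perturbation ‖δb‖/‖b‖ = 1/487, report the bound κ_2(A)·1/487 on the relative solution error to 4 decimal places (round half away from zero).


AᵀA = [295840400/3108169 -599060000/27973521; -599060000/27973521 1213768900/251761689]; tr = 14977300/149769, det = 40000/149769
solving λ² − 14977300/149769·λ + 40000/149769 = 0 gives λ = 100, 400/149769
κ = σ_max/σ_min = 10/(20/387) = 193.5000
bound on ‖Δx‖/‖x‖: κ·ε = 193.5000·1/487 = 0.3973

0.3973


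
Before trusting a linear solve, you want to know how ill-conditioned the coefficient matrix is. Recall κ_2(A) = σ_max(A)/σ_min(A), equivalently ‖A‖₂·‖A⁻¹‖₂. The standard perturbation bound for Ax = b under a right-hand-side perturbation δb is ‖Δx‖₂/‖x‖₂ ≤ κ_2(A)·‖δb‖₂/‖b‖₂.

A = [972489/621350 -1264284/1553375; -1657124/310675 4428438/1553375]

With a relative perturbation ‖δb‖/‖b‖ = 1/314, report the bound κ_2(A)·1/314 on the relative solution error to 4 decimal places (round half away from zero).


M = AᵀA = [19087959457/617721316 -12725155254/772151645; -12725155254/772151645 33935163444/3860758225]. tr(M)=2120898409/53436100, det(M)=194481/13359025
char-poly roots: 3969/100 and 196/534361
σ_max=√(3969/100)=(63/10), σ_min=√(196/534361)=(14/731) → κ = 328.9500
κ_2(A)·‖δb‖/‖b‖ = 1.0476

1.0476


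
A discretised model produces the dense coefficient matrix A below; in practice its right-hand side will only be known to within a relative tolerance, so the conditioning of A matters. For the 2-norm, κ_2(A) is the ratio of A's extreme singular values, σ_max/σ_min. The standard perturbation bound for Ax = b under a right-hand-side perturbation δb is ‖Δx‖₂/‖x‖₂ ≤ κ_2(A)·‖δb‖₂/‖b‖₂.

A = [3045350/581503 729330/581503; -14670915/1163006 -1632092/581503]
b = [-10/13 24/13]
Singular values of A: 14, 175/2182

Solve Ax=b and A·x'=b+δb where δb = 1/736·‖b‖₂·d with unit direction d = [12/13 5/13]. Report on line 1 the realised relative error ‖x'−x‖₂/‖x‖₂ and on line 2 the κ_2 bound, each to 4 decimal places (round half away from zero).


from the listed singular values, σ₁ = 14, σ_n = 175/2182
condition number: 14 ÷ (175/2182) = 174.5600
bound on ‖Δx‖/‖x‖: κ·ε = 174.5600·1/736 = 0.2372
solve Ax = b  →  x = [-0.1394 -0.0314]
‖b‖₂ = 2.0000 and ‖x‖₂ = 0.1429
with δb = [0.0025 0.0010], A·Δx = δb → ‖Δx‖ = 0.0339
dividing the unrounded norms, ‖Δx‖/‖x‖ = 0.2372
tightness: 0.2372 against a bound of 0.2372; the bound is attained (ratio 1)

0.2372
0.2372


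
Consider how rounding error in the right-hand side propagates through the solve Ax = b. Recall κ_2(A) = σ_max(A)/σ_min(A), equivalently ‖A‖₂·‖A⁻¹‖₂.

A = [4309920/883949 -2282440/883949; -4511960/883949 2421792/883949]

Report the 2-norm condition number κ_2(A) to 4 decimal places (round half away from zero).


358.6000

M = AᵀA = [46293928000/929091361 -24689848320/929091361; -24689848320/929091361 13168381504/929091361]. tr(M)=205751936/3214849, det(M)=102400/3214849
λ_max, λ_min = (205751936/3214849 ± √42332542365597696/10335254092801)/2 = 64, 1600/3214849
σ_max=√64=8, σ_min=√(1600/3214849)=(40/1793) → κ = 358.6000


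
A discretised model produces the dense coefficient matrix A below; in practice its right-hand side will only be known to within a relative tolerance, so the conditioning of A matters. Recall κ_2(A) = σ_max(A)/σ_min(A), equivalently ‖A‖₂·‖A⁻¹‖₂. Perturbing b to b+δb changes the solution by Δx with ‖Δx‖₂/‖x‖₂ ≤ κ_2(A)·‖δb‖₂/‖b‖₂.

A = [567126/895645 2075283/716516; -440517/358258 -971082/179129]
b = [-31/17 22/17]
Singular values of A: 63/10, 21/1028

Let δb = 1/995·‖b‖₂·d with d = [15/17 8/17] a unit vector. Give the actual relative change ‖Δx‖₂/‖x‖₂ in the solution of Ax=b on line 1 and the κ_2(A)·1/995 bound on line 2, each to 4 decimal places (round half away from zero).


from the listed singular values, σ₁ = 63/10, σ_n = 21/1028
κ_2(A) = (63/10) / (21/1028) = 308.4000
bound on ‖Δx‖/‖x‖: κ·ε = 308.4000·1/995 = 0.3099
solve Ax = b  →  x = [47.6887 -11.0554]
‖b‖₂ = 2.2361 and ‖x‖₂ = 48.9534
δb = ε·‖b‖·d = [0.0020 0.0011]; solving A·Δx = δb gives ‖Δx‖ = 0.1100
realised ‖Δx‖/‖x‖ = 0.0022
tightness: 0.0022 against a bound of 0.3099 (unrounded ratio ≈ 0.0073)

0.0022
0.3099


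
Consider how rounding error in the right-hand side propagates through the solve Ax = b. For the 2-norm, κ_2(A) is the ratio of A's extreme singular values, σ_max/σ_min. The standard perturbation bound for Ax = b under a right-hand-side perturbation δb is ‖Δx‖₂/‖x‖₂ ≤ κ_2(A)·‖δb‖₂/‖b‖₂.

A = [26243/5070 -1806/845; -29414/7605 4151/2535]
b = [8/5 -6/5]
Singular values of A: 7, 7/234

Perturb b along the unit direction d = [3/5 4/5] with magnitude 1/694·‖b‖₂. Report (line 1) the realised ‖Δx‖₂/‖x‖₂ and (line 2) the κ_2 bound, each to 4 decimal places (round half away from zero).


from the listed singular values, σ₁ = 7, σ_n = 7/234
condition number: 7 ÷ (7/234) = 234.0000
worst-case relative error ≤ 234.0000 × 1/694 = 0.3372
solve Ax = b  →  x = [0.2637 -0.1099]
2-norm of b is 2.0000; of x, 0.2857
δb = ε·‖b‖·d = [0.0017 0.0023]; solving A·Δx = δb gives ‖Δx‖ = 0.0963
relative error = 0.3372
tightness: 0.3372 against a bound of 0.3372; the bound is attained (ratio 1)

0.3372
0.3372


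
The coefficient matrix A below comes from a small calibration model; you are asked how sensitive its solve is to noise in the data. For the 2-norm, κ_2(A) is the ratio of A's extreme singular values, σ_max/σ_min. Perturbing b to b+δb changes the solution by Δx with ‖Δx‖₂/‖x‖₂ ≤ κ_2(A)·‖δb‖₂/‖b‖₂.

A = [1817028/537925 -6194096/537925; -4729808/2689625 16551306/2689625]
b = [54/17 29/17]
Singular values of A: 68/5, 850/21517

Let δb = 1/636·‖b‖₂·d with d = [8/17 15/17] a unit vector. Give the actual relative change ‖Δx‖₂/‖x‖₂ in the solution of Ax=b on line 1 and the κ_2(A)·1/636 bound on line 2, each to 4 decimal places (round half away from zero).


σ_max = 68/5, σ_min = 850/21517
κ_2(A) = (68/5) / (850/21517) = 344.2720
worst-case relative error ≤ 344.2720 × 1/636 = 0.5413
solve Ax = b  →  x = [72.9458 21.1227]
2-norm of b is 3.6056; of x, 75.9425
Δx = A⁻¹·δb where δb = 1/636·3.6056·d; ‖Δx‖ = 0.1435
relative error = 0.0019
realised/bound (from unrounded values) ≈ 0.0035

0.0019
0.5413


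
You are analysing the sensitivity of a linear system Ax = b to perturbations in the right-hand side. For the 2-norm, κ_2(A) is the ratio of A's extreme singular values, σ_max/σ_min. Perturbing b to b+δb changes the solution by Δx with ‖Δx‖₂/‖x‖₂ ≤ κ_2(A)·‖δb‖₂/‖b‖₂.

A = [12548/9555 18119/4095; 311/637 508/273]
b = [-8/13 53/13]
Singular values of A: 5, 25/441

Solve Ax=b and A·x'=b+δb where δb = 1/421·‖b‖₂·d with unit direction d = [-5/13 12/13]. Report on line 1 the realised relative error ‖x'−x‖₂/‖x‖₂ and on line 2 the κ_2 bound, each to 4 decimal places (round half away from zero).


σ_max = 5, σ_min = 25/441
κ_2(A) = 5 / (25/441) = 88.2000
bound on ‖Δx‖/‖x‖: κ·ε = 88.2000·1/421 = 0.2095
solve Ax = b  →  x = [-67.6816 19.9488]
‖b‖₂ = 4.1231 and ‖x‖₂ = 70.5603
with δb = [-0.0038 0.0090], A·Δx = δb → ‖Δx‖ = 0.1728
relative error = 0.0024
tightness: 0.0024 against a bound of 0.2095 (unrounded ratio ≈ 0.0117)

0.0024
0.2095


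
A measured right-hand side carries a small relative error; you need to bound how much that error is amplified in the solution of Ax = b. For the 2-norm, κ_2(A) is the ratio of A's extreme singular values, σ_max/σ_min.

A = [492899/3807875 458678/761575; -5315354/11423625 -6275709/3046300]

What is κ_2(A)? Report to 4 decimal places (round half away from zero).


356.6400

form AᵀA = [48703252741/208798733025 9618826151/9279943690; 9618826151/9279943690 68401106521/14847909904] with trace 9618977401/1987376400 and determinant 14641/79495056
char-poly roots: 121/25 and 3025/79495056
so κ_2 = √((121/25) / (3025/79495056)) = 356.6400


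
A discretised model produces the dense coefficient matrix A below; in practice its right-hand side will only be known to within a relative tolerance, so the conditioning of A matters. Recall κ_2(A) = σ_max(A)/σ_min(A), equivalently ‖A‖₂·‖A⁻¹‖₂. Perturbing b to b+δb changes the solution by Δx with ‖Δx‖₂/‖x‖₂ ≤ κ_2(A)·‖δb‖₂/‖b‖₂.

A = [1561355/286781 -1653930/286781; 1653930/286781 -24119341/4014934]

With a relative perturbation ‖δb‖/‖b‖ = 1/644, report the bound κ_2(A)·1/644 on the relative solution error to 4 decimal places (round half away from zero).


AᵀA = [6151383925/97792321 -45211003515/684546247; -45211003515/684546247 1329247992241/19167294916]; tr = 3014172701/22791076, det = 6996025/22791076
λ_max, λ_min = (3014172701/22791076 ± √9084599283703743801/519433145237776)/2 = 529/4, 13225/5697769
so κ_2 = √((529/4) / (13225/5697769)) = 238.7000
worst-case relative error ≤ 238.7000 × 1/644 = 0.3707

0.3707


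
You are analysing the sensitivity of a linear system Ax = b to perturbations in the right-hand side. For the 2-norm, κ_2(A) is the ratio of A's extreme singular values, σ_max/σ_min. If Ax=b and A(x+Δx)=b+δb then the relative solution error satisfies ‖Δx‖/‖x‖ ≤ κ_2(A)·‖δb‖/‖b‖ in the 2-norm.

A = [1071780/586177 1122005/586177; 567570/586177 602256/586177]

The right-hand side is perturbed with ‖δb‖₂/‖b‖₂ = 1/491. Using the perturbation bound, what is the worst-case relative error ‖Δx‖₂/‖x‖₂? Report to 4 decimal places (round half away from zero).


0.7265

AᵀA = [5089439700/1188939361 5343823380/1188939361; 5343823380/1188939361 5611098649/1188939361]; tr = 12723589/1413721, det = 900/1413721
eigenvalues of AᵀA: λ = (tr ± √(tr²−4·det))/2 = 9, 100/1413721
κ_2(A) = √(λ_max/λ_min) = √(9 / (100/1413721)) = 356.7000
bound on ‖Δx‖/‖x‖: κ·ε = 356.7000·1/491 = 0.7265


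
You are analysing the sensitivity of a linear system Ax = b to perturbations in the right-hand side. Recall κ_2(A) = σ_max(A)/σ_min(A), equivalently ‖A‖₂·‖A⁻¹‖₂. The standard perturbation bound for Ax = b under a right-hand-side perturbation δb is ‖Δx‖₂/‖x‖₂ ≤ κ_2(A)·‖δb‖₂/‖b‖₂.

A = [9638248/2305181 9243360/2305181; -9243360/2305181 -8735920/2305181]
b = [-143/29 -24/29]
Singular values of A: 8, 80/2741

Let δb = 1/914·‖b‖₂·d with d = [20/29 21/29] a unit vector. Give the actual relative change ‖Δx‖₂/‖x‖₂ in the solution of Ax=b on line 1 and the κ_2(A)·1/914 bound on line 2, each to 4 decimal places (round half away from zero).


0.0014
0.2999

from the listed singular values, σ₁ = 8, σ_n = 80/2741
κ = σ_max/σ_min = 8/(80/2741) = 274.1000
worst-case relative error ≤ 274.1000 × 1/914 = 0.2999
solve Ax = b  →  x = [94.2457 -99.5017]
2-norm of b is 5.0000; of x, 137.0505
re-solving with b+δb shifts x by Δx of norm 0.1874
dividing the unrounded norms, ‖Δx‖/‖x‖ = 0.0014
realised/bound (from unrounded values) ≈ 0.0046


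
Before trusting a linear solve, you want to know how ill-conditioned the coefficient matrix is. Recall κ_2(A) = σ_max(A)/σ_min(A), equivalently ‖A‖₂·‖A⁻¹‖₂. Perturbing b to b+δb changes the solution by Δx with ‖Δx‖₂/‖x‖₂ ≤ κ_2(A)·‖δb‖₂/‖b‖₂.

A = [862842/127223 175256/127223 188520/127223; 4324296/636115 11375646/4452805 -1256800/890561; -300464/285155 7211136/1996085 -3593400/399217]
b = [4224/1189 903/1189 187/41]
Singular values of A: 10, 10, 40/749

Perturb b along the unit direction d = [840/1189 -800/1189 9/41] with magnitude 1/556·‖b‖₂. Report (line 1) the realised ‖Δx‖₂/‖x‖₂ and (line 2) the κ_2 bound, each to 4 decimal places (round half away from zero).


from the listed singular values, σ₁ = 10, σ_n = 40/749
κ_2(A) = 10 / (40/749) = 187.2500
bound on ‖Δx‖/‖x‖: κ·ε = 187.2500·1/556 = 0.3368
solve Ax = b  →  x = [-14.2742 50.0114 21.2365]
‖b‖ = 5.8310, ‖x‖ = 56.1772
re-solving with b+δb shifts x by Δx of norm 0.1964
relative error = 0.0035
tightness: 0.0035 against a bound of 0.3368 (unrounded ratio ≈ 0.0104)

0.0035
0.3368


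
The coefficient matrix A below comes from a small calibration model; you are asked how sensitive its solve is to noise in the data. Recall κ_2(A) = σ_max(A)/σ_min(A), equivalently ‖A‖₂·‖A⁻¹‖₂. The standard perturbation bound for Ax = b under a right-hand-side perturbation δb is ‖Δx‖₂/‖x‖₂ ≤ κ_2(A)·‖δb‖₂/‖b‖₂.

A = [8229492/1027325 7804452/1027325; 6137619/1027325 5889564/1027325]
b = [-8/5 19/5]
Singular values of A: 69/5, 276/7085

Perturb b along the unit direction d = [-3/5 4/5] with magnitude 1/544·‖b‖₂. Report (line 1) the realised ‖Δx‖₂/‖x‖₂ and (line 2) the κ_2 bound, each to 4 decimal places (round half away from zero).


from the listed singular values, σ₁ = 69/5, σ_n = 276/7085
κ_2(A) = (69/5) / (276/7085) = 354.2500
worst-case relative error ≤ 354.2500 × 1/544 = 0.6512
solve Ax = b  →  x = [-70.7621 74.4053]
‖b‖ = 4.1231, ‖x‖ = 102.6812
δb = ε·‖b‖·d = [-0.0045 0.0061]; solving A·Δx = δb gives ‖Δx‖ = 0.1946
realised ‖Δx‖/‖x‖ = 0.0019
tightness: 0.0019 against a bound of 0.6512 (unrounded ratio ≈ 0.0029)

0.0019
0.6512


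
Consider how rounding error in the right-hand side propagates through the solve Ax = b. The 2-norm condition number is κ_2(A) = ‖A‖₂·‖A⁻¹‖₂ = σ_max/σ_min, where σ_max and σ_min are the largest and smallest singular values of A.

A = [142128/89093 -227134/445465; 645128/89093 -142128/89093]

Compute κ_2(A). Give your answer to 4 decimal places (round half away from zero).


M = AᵀA = [259601728/4721929 -291930912/23609645; -291930912/23609645 331111876/118048225]. tr(M)=4057796/70225, det(M)=92416/70225
eigenvalues of AᵀA: λ = (tr ± √(tr²−4·det))/2 = 1444/25, 64/2809
κ = σ_max/σ_min = (38/5)/(8/53) = 50.3500

50.3500


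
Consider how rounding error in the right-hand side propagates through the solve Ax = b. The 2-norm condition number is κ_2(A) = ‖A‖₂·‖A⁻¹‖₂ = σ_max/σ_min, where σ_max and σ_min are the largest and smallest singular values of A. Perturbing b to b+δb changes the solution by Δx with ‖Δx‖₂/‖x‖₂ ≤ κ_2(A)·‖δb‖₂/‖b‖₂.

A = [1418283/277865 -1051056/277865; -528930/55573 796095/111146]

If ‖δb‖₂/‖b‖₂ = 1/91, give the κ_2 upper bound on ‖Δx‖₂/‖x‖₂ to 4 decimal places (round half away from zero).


3.5923

M = AᵀA = [31161592701/267159025 -23370852807/267159025; -23370852807/267159025 70114380921/1068636100]. tr(M)=7790430069/42745444, det(M)=13286025/42745444
eigenvalues of AᵀA: λ = (tr ± √(tr²−4·det))/2 = 729/4, 18225/10686361
κ = σ_max/σ_min = (27/2)/(135/3269) = 326.9000
worst-case relative error ≤ 326.9000 × 1/91 = 3.5923
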